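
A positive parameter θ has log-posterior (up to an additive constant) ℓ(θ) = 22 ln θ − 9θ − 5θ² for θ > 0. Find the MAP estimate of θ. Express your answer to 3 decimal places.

θ̂_MAP = 1.100

ℓ'(θ) = 22/θ − 9 − 10θ. Setting this to zero and multiplying by θ: 10θ² + 9θ − 22 = 0.
θ = (−9 + √(9² + 4·10·22)) / (2·10) = (−9 + √961) / 20 = (−9 + 31)/20 = 11/10.
ℓ''(θ) = −22/θ² − 10 < 0, confirming a maximum.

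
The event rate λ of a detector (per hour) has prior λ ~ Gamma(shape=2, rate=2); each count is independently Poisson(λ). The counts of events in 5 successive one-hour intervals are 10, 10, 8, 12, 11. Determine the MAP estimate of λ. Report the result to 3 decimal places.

Σxᵢ = 10+10+8+12+11 = 51, with n = 5.
Posterior ∝ λe^(−2λ) · λ^51e^(−5λ) = λ^52e^(−7λ), i.e. Gamma(shape=53, rate=7).
The mode of a Gamma(a, b) with a ≥ 1 (shape–rate) is (a−1)/b = 52/7 ≈ 7.429.

λ̂_MAP = 7.429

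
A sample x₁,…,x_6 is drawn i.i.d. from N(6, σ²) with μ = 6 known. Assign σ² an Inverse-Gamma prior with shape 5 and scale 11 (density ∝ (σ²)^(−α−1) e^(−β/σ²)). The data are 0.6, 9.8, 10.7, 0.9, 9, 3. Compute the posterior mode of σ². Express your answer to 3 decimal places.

Sum of squared deviations about the known mean: SS = (0.6−6)² + (9.8−6)² + (10.7−6)² + (0.9−6)² + (9−6)² + (3−6)² = 109.7.
The Normal likelihood contributes (σ²)^(−n/2) exp(−SS/(2σ²)), so the posterior is Inverse-Gamma(α + n/2, β + SS/2) = Inverse-Gamma(8, 65.85).
The mode of Inverse-Gamma(a, b) is b/(a+1) = 65.85/9 ≈ 7.317.

σ̂²_MAP = 7.317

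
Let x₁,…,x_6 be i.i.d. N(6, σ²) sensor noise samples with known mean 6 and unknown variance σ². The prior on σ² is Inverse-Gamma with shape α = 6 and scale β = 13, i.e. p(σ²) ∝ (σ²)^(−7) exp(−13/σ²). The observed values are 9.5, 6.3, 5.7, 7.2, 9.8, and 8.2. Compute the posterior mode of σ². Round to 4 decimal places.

σ̂²_MAP = 2.9575

Sum of squared deviations about the known mean: SS = (9.5−6)² + (6.3−6)² + (5.7−6)² + (7.2−6)² + (9.8−6)² + (8.2−6)² = 33.15.
The Normal likelihood contributes (σ²)^(−n/2) exp(−SS/(2σ²)), so the posterior is Inverse-Gamma(α + n/2, β + SS/2) = Inverse-Gamma(9, 29.575).
The mode of Inverse-Gamma(a, b) is b/(a+1) = 29.575/10 ≈ 2.9575.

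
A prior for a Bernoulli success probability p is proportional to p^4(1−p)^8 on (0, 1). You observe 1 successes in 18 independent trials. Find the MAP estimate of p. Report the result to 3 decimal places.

The prior density ∝ p^4(1−p)^8 is the kernel of Beta(5, 9).
Data: 1 success in 18 trials. The binomial likelihood contributes p(1−p)^17, so the posterior is Beta(5+1, 9+17) = Beta(6, 26).
For Beta(a, b) with a, b > 1 the mode is (a−1)/(a+b−2) = 5/30 ≈ 0.167.

p̂_MAP = 0.167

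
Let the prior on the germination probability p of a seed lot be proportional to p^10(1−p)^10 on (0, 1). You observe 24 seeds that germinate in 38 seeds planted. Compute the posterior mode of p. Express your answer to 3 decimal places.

The prior density ∝ p^10(1−p)^10 is the kernel of Beta(11, 11).
Data: 24 successes in 38 trials. The binomial likelihood contributes p^24(1−p)^14, so the posterior is Beta(11+24, 11+14) = Beta(35, 25).
For Beta(a, b) with a, b > 1 the mode is (a−1)/(a+b−2) = 34/58 ≈ 0.586.

p̂_MAP = 0.586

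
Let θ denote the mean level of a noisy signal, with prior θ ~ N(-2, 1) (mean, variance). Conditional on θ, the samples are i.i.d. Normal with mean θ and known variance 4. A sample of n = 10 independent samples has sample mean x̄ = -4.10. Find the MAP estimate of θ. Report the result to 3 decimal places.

n = 10, x̄ = -4.10.
For a Normal prior and Normal likelihood with known variance, the posterior is Normal; its mode equals its mean, the precision-weighted average.
Prior precision 1/σ₀² = 1/1 = 1; data precision n/σ² = 10/4 = 2.5.
θ̂ = (1·(-2) + 2.5·(-4.1)) / (1 + 2.5) = (-12.25)/3.5 = -3.500.

θ̂_MAP = -3.500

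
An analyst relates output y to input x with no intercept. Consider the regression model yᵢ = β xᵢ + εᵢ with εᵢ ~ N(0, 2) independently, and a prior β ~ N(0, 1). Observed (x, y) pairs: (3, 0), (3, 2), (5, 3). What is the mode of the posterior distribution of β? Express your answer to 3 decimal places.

β̂_MAP = 0.467

log p(β | y) = −Σ(yᵢ − βxᵢ)²/(2·2) − β²/(2·1) + const.
Setting the derivative to zero: Σxᵢ(yᵢ − βxᵢ)/2 − β/1 = 0, so β = Σxᵢyᵢ / (Σxᵢ² + σ²/τ²).
Σxᵢyᵢ = 3·0 + 3·2 + 5·3 = 21; Σxᵢ² = 43; σ²/τ² = 2.
β̂_MAP = 21 / (43 + 2) = 21/45 ≈ 0.467.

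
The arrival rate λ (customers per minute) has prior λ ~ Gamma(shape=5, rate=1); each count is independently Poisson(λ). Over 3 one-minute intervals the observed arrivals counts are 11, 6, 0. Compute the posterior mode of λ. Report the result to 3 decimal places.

λ̂_MAP = 5.250

Σxᵢ = 11+6+0 = 17, with n = 3.
Posterior ∝ λ^4e^(−1λ) · λ^17e^(−3λ) = λ^21e^(−4λ), i.e. Gamma(shape=22, rate=4).
The mode of a Gamma(a, b) with a ≥ 1 (shape–rate) is (a−1)/b = 21/4 ≈ 5.250.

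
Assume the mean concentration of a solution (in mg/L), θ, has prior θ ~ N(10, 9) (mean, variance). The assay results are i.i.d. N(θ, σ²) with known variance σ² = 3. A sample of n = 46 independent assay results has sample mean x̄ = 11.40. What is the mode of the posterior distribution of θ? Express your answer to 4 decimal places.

n = 46, x̄ = 11.40.
For a Normal prior and Normal likelihood with known variance, the posterior is Normal; its mode equals its mean, the precision-weighted average.
Prior precision 1/σ₀² = 1/9; data precision n/σ² = 46/3.
θ̂ = ((1/9)·10 + (46/3)·11.4) / (1/9 + 46/3) = (7916/45)/(139/9) = 7916/695 ≈ 11.3899.

θ̂_MAP = 11.3899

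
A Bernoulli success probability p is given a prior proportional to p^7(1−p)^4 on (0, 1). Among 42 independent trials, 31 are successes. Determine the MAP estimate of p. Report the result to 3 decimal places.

The prior density ∝ p^7(1−p)^4 is the kernel of Beta(8, 5).
Data: 31 successes in 42 trials. The binomial likelihood contributes p^31(1−p)^11, so the posterior is Beta(8+31, 5+11) = Beta(39, 16).
For Beta(a, b) with a, b > 1 the mode is (a−1)/(a+b−2) = 38/53 ≈ 0.717.

p̂_MAP = 0.717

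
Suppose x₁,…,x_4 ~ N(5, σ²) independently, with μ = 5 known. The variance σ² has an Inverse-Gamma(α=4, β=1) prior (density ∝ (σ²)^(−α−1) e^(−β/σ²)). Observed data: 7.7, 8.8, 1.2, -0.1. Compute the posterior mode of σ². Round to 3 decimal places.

Sum of squared deviations about the known mean: SS = (7.7−5)² + (8.8−5)² + (1.2−5)² + (-0.1−5)² = 62.18.
The Normal likelihood contributes (σ²)^(−n/2) exp(−SS/(2σ²)), so the posterior is Inverse-Gamma(α + n/2, β + SS/2) = Inverse-Gamma(6, 32.09).
The mode of Inverse-Gamma(a, b) is b/(a+1) = 32.09/7 ≈ 4.584.

σ̂²_MAP = 4.584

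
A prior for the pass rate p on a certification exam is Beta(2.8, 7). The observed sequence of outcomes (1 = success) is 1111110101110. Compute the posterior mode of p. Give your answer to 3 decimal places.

p̂_MAP = 0.567

Prior: Beta(2.8, 7).
Data: 10 successes in 13 trials (from the sequence). The binomial likelihood contributes p^10(1−p)^3, so the posterior is Beta(2.8+10, 7+3) = Beta(12.8, 10).
For Beta(a, b) with a, b > 1 the mode is (a−1)/(a+b−2) = 11.8/20.8 ≈ 0.567.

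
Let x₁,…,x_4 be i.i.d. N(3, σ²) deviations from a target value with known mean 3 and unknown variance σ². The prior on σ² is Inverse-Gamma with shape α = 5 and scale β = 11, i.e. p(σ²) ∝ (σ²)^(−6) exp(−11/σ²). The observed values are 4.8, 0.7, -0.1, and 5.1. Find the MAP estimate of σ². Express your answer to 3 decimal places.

Sum of squared deviations about the known mean: SS = (4.8−3)² + (0.7−3)² + (-0.1−3)² + (5.1−3)² = 22.55.
The Normal likelihood contributes (σ²)^(−n/2) exp(−SS/(2σ²)), so the posterior is Inverse-Gamma(α + n/2, β + SS/2) = Inverse-Gamma(7, 22.275).
The mode of Inverse-Gamma(a, b) is b/(a+1) = 22.275/8 ≈ 2.784.

σ̂²_MAP = 2.784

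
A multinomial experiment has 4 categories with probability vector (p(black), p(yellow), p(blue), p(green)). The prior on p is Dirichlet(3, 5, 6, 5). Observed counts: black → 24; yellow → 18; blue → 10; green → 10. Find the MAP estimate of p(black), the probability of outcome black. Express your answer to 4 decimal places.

MAP estimate of p(black) = 0.3377

The posterior is Dirichlet(αᵢ + nᵢ) = Dirichlet(27, 23, 16, 15).
For a Dirichlet(a₁,…,a_K) with all aᵢ > 1, the mode has j-th component (aⱼ − 1)/(Σaᵢ − K).
Here Σaᵢ = 81 and K = 4, so p(black) = (27 − 1)/(81 − 4) = 26/77 ≈ 0.3377.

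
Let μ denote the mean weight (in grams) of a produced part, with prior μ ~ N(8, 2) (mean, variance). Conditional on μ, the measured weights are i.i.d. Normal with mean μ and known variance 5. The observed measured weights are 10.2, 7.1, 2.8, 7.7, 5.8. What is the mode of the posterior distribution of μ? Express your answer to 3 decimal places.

μ̂_MAP = 7.147

n = 5; x̄ = (10.2 + 7.1 + 2.8 + 7.7 + 5.8)/5 = 33.6/5 = 6.72.
For a Normal prior and Normal likelihood with known variance, the posterior is Normal; its mode equals its mean, the precision-weighted average.
Prior precision 1/σ₀² = 1/2 = 0.5; data precision n/σ² = 5/5 = 1.
μ̂ = (0.5·8 + 1·6.72) / (0.5 + 1) = 10.72/1.5 = 536/75 ≈ 7.147.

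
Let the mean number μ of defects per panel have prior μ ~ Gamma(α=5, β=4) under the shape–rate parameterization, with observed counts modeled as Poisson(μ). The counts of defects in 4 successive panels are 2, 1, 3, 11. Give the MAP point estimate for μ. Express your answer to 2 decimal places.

Σxᵢ = 2+1+3+11 = 17, with n = 4.
Posterior ∝ μ^4e^(−4μ) · μ^17e^(−4μ) = μ^21e^(−8μ), i.e. Gamma(shape=22, rate=8).
The mode of a Gamma(a, b) with a ≥ 1 (shape–rate) is (a−1)/b = 21/8 ≈ 2.63.

μ̂_MAP = 2.63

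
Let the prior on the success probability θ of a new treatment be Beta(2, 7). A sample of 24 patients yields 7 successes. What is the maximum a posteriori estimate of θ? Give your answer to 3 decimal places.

Prior: Beta(2, 7).
Data: 7 successes in 24 trials. The binomial likelihood contributes θ^7(1−θ)^17, so the posterior is Beta(2+7, 7+17) = Beta(9, 24).
For Beta(a, b) with a, b > 1 the mode is (a−1)/(a+b−2) = 8/31 ≈ 0.258.

θ̂_MAP = 0.258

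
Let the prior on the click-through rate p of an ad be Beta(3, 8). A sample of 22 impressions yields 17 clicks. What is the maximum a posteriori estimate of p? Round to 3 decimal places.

p̂_MAP = 0.613

Prior: Beta(3, 8).
Data: 17 successes in 22 trials. The binomial likelihood contributes p^17(1−p)^5, so the posterior is Beta(3+17, 8+5) = Beta(20, 13).
For Beta(a, b) with a, b > 1 the mode is (a−1)/(a+b−2) = 19/31 ≈ 0.613.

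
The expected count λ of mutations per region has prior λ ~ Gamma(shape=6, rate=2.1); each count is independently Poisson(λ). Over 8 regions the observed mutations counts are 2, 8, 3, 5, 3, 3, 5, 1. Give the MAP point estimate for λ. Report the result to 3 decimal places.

λ̂_MAP = 3.465

Σxᵢ = 2+8+3+5+3+3+5+1 = 30, with n = 8.
Posterior ∝ λ^5e^(−2.1λ) · λ^30e^(−8λ) = λ^35e^(−10.1λ), i.e. Gamma(shape=36, rate=10.1).
The mode of a Gamma(a, b) with a ≥ 1 (shape–rate) is (a−1)/b = 35/10.1 ≈ 3.465.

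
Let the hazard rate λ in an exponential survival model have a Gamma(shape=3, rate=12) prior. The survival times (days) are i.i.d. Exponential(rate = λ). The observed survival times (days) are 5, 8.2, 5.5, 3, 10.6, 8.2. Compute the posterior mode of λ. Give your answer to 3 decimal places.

λ̂_MAP = 0.152

The Exponential(rate=λ) likelihood is ∝ λ^n e^(−λΣtᵢ). Here n = 6 and Σtᵢ = 5 + 8.2 + 5.5 + 3 + 10.6 + 8.2 = 40.5.
Posterior ∝ λ^2e^(−12λ) · λ^6e^(−40.5λ) = λ^8e^(−52.5λ), i.e. Gamma(9, 52.5).
Mode = (a−1)/b = 8/52.5 ≈ 0.152.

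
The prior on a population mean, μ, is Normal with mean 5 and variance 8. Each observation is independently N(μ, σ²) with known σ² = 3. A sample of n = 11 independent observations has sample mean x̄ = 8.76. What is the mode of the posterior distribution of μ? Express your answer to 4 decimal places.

n = 11, x̄ = 8.76.
For a Normal prior and Normal likelihood with known variance, the posterior is Normal; its mode equals its mean, the precision-weighted average.
Prior precision 1/σ₀² = 1/8 = 0.125; data precision n/σ² = 11/3.
μ̂ = (0.125·5 + (11/3)·8.76) / (0.125 + 11/3) = 32.745/(91/24) = 19647/2275 ≈ 8.6360.

μ̂_MAP = 8.6360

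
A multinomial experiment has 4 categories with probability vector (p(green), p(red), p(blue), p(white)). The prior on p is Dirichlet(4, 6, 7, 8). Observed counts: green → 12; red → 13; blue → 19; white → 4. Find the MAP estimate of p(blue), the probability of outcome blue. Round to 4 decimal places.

MAP estimate of p(blue) = 0.3623

The posterior is Dirichlet(αᵢ + nᵢ) = Dirichlet(16, 19, 26, 12).
For a Dirichlet(a₁,…,a_K) with all aᵢ > 1, the mode has j-th component (aⱼ − 1)/(Σaᵢ − K).
Here Σaᵢ = 73 and K = 4, so p(blue) = (26 − 1)/(73 − 4) = 25/69 ≈ 0.3623.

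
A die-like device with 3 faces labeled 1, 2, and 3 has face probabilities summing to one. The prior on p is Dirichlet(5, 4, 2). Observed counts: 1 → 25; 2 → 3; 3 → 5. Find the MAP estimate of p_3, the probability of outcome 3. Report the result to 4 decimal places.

MAP estimate: 0.1463

The posterior is Dirichlet(αᵢ + nᵢ) = Dirichlet(30, 7, 7).
For a Dirichlet(a₁,…,a_K) with all aᵢ > 1, the mode has j-th component (aⱼ − 1)/(Σaᵢ − K).
Here Σaᵢ = 44 and K = 3, so p_3 = (7 − 1)/(44 − 3) = 6/41 ≈ 0.1463.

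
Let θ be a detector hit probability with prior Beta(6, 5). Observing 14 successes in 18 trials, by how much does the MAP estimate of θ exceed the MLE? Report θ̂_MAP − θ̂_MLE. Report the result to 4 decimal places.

MAP − MLE = -0.0741

Posterior is Beta(20, 9); MAP = (20−1)/(29−2) = 19/27 ≈ 0.70370.
MLE ignores the prior: θ̂_MLE = k/n = 14/18 ≈ 0.77778.
Difference = 19/27 − 14/18 = -2/27 ≈ -0.0741.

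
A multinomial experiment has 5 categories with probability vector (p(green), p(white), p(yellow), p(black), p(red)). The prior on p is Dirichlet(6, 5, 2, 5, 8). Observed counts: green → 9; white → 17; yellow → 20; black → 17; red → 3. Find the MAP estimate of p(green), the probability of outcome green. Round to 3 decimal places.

The posterior is Dirichlet(αᵢ + nᵢ) = Dirichlet(15, 22, 22, 22, 11).
For a Dirichlet(a₁,…,a_K) with all aᵢ > 1, the mode has j-th component (aⱼ − 1)/(Σaᵢ − K).
Here Σaᵢ = 92 and K = 5, so p(green) = (15 − 1)/(92 − 5) = 14/87 ≈ 0.161.

MAP estimate of p(green) = 0.161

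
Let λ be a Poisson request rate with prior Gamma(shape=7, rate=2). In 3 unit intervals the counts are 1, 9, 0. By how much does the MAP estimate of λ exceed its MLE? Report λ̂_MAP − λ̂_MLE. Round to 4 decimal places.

Σxᵢ = 10. Posterior is Gamma(17, 5); MAP = (17−1)/5 = 16/5 ≈ 3.20000.
MLE = x̄ = 10/3 ≈ 3.33333.
Difference = 16/5 − 10/3 = -2/15 ≈ -0.1333.

MAP − MLE = -0.1333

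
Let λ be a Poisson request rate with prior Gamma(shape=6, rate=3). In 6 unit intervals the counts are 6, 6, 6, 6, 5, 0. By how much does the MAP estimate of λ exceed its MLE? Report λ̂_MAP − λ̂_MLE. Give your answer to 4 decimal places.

Σxᵢ = 29. Posterior is Gamma(35, 9); MAP = (35−1)/9 = 34/9 ≈ 3.77778.
MLE = x̄ = 29/6 ≈ 4.83333.
Difference = 34/9 − 29/6 = -19/18 ≈ -1.0556.

MAP − MLE = -1.0556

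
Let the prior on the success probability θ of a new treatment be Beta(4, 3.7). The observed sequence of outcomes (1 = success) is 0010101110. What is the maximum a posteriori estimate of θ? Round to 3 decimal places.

Prior: Beta(4, 3.7).
Data: 5 successes in 10 trials (from the sequence). The binomial likelihood contributes θ^5(1−θ)^5, so the posterior is Beta(4+5, 3.7+5) = Beta(9, 8.7).
For Beta(a, b) with a, b > 1 the mode is (a−1)/(a+b−2) = 8/15.7 ≈ 0.510.

θ̂_MAP = 0.510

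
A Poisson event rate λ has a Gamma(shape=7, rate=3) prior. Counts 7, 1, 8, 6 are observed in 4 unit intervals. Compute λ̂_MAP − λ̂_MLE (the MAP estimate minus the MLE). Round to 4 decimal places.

Σxᵢ = 22. Posterior is Gamma(29, 7); MAP = (29−1)/7 = 28/7 ≈ 4.00000.
MLE = x̄ = 22/4 ≈ 5.50000.
Difference = 28/7 − 22/4 = -3/2 ≈ -1.5000.

MAP − MLE = -1.5000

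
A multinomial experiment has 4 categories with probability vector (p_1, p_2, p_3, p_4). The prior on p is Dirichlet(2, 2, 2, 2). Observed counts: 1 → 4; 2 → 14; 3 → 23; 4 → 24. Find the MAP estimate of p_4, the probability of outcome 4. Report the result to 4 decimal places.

MAP estimate: 0.3623

The posterior is Dirichlet(αᵢ + nᵢ) = Dirichlet(6, 16, 25, 26).
For a Dirichlet(a₁,…,a_K) with all aᵢ > 1, the mode has j-th component (aⱼ − 1)/(Σaᵢ − K).
Here Σaᵢ = 73 and K = 4, so p_4 = (26 − 1)/(73 − 4) = 25/69 ≈ 0.3623.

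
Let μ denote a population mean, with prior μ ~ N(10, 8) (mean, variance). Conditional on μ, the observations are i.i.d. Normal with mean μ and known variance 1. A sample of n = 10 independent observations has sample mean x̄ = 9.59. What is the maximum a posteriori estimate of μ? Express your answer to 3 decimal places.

μ̂_MAP = 9.595

n = 10, x̄ = 9.59.
For a Normal prior and Normal likelihood with known variance, the posterior is Normal; its mode equals its mean, the precision-weighted average.
Prior precision 1/σ₀² = 1/8 = 0.125; data precision n/σ² = 10/1 = 10.
μ̂ = (0.125·10 + 10·9.59) / (0.125 + 10) = 97.15/10.125 = 3886/405 ≈ 9.595.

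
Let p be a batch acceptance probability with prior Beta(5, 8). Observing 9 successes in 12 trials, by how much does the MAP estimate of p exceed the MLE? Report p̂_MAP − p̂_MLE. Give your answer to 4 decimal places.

MAP − MLE = -0.1848

Posterior is Beta(14, 11); MAP = (14−1)/(25−2) = 13/23 ≈ 0.56522.
MLE ignores the prior: p̂_MLE = k/n = 9/12 ≈ 0.75000.
Difference = 13/23 − 9/12 = -17/92 ≈ -0.1848.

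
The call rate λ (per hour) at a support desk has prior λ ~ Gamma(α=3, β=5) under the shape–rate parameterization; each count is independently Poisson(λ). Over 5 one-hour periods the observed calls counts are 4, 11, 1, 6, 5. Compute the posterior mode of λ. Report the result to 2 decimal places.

Σxᵢ = 4+11+1+6+5 = 27, with n = 5.
Posterior ∝ λ^2e^(−5λ) · λ^27e^(−5λ) = λ^29e^(−10λ), i.e. Gamma(shape=30, rate=10).
The mode of a Gamma(a, b) with a ≥ 1 (shape–rate) is (a−1)/b = 29/10 ≈ 2.90.

λ̂_MAP = 2.90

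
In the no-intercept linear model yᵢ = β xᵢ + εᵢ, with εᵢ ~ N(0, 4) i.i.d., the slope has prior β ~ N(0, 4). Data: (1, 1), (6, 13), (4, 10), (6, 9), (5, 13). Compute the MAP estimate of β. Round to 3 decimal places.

β̂_MAP = 2.070

log p(β | y) = −Σ(yᵢ − βxᵢ)²/(2·4) − β²/(2·4) + const.
Setting the derivative to zero: Σxᵢ(yᵢ − βxᵢ)/4 − β/4 = 0, so β = Σxᵢyᵢ / (Σxᵢ² + σ²/τ²).
Σxᵢyᵢ = 1·1 + 6·13 + 4·10 + 6·9 + 5·13 = 238; Σxᵢ² = 114; σ²/τ² = 1.
β̂_MAP = 238 / (114 + 1) = 238/115 ≈ 2.070.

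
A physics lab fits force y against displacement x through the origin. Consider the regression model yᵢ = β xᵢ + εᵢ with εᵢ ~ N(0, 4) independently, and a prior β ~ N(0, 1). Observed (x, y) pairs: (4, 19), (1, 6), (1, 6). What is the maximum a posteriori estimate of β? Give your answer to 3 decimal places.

log p(β | y) = −Σ(yᵢ − βxᵢ)²/(2·4) − β²/(2·1) + const.
Setting the derivative to zero: Σxᵢ(yᵢ − βxᵢ)/4 − β/1 = 0, so β = Σxᵢyᵢ / (Σxᵢ² + σ²/τ²).
Σxᵢyᵢ = 4·19 + 1·6 + 1·6 = 88; Σxᵢ² = 18; σ²/τ² = 4.
β̂_MAP = 88 / (18 + 4) = 88/22 ≈ 4.000.

β̂_MAP = 4.000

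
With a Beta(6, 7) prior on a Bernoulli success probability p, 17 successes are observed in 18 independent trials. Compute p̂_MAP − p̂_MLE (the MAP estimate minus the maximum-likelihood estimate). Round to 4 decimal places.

Posterior is Beta(23, 8); MAP = (23−1)/(31−2) = 22/29 ≈ 0.75862.
MLE ignores the prior: p̂_MLE = k/n = 17/18 ≈ 0.94444.
Difference = 22/29 − 17/18 = -97/522 ≈ -0.1858.

MAP − MLE = -0.1858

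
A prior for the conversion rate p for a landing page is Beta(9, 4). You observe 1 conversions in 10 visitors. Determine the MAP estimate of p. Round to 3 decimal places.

Prior: Beta(9, 4).
Data: 1 success in 10 trials. The binomial likelihood contributes p(1−p)^9, so the posterior is Beta(9+1, 4+9) = Beta(10, 13).
For Beta(a, b) with a, b > 1 the mode is (a−1)/(a+b−2) = 9/21 ≈ 0.429.

p̂_MAP = 0.429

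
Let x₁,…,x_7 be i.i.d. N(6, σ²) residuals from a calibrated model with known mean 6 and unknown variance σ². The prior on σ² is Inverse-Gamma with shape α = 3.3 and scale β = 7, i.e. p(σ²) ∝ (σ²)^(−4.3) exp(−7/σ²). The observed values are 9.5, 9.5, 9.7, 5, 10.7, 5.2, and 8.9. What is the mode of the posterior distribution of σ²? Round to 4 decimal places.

σ̂²_MAP = 5.4058

Sum of squared deviations about the known mean: SS = (9.5−6)² + (9.5−6)² + (9.7−6)² + (5−6)² + (10.7−6)² + (5.2−6)² + (8.9−6)² = 70.33.
The Normal likelihood contributes (σ²)^(−n/2) exp(−SS/(2σ²)), so the posterior is Inverse-Gamma(α + n/2, β + SS/2) = Inverse-Gamma(6.8, 42.165).
The mode of Inverse-Gamma(a, b) is b/(a+1) = 42.165/7.8 ≈ 5.4058.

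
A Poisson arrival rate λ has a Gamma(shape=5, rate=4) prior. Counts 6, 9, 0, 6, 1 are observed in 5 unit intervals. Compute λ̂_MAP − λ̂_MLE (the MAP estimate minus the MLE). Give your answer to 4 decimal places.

Σxᵢ = 22. Posterior is Gamma(27, 9); MAP = (27−1)/9 = 26/9 ≈ 2.88889.
MLE = x̄ = 22/5 ≈ 4.40000.
Difference = 26/9 − 22/5 = -68/45 ≈ -1.5111.

MAP − MLE = -1.5111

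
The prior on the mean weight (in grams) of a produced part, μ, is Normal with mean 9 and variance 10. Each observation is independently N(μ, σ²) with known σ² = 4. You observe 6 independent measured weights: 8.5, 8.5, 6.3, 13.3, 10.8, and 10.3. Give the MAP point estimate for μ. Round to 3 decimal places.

μ̂_MAP = 9.578

n = 6; x̄ = (8.5 + 8.5 + 6.3 + 13.3 + 10.8 + 10.3)/6 = 57.7/6 = 577/60 ≈ 9.6167.
For a Normal prior and Normal likelihood with known variance, the posterior is Normal; its mode equals its mean, the precision-weighted average.
Prior precision 1/σ₀² = 1/10 = 0.1; data precision n/σ² = 6/4 = 1.5.
μ̂ = (0.1·9 + 1.5·(577/60)) / (0.1 + 1.5) = 15.325/1.6 = 9.578125 ≈ 9.578.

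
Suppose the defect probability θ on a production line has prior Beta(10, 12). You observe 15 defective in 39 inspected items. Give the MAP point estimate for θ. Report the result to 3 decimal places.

Prior: Beta(10, 12).
Data: 15 successes in 39 trials. The binomial likelihood contributes θ^15(1−θ)^24, so the posterior is Beta(10+15, 12+24) = Beta(25, 36).
For Beta(a, b) with a, b > 1 the mode is (a−1)/(a+b−2) = 24/59 ≈ 0.407.

θ̂_MAP = 0.407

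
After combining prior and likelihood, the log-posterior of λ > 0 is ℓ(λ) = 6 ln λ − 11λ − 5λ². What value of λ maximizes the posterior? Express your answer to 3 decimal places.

ℓ'(λ) = 6/λ − 11 − 10λ. Setting this to zero and multiplying by λ: 10λ² + 11λ − 6 = 0.
λ = (−11 + √(11² + 4·10·6)) / (2·10) = (−11 + √361) / 20 = (−11 + 19)/20 = 2/5.
ℓ''(λ) = −6/λ² − 10 < 0, confirming a maximum.

λ̂_MAP = 0.400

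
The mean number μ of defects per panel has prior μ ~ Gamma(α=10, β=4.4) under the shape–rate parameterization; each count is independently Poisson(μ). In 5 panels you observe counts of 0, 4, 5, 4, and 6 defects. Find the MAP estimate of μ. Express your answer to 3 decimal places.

Σxᵢ = 0+4+5+4+6 = 19, with n = 5.
Posterior ∝ μ^9e^(−4.4μ) · μ^19e^(−5μ) = μ^28e^(−9.4μ), i.e. Gamma(shape=29, rate=9.4).
The mode of a Gamma(a, b) with a ≥ 1 (shape–rate) is (a−1)/b = 28/9.4 ≈ 2.979.

μ̂_MAP = 2.979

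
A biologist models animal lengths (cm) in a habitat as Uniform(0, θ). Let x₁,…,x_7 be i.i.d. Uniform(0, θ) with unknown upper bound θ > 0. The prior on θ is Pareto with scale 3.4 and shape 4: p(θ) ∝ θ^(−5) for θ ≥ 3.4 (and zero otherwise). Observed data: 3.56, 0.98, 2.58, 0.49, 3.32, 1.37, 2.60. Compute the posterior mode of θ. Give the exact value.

The Uniform(0, θ) likelihood is θ^(−n) for θ ≥ max(xᵢ), zero otherwise. Here max(xᵢ) = 3.56.
Posterior ∝ θ^(−5) · θ^(−7) = θ^(−12) on θ ≥ max(3.4, 3.56) = 3.56.
This density is strictly decreasing in θ, so the posterior mode lies at the lower boundary of the support.

θ̂_MAP = 3.56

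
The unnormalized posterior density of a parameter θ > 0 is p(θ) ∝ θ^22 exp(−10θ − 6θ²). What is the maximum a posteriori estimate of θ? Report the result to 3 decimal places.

θ̂_MAP = 1.000

ℓ'(θ) = 22/θ − 10 − 12θ. Setting this to zero and multiplying by θ: 12θ² + 10θ − 22 = 0.
θ = (−10 + √(10² + 4·12·22)) / (2·12) = (−10 + √1156) / 24 = (−10 + 34)/24 = 1.
ℓ''(θ) = −22/θ² − 12 < 0, confirming a maximum.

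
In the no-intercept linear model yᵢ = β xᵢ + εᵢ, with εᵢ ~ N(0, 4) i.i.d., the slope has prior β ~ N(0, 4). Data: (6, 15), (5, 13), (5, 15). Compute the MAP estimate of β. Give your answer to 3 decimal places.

β̂_MAP = 2.644

log p(β | y) = −Σ(yᵢ − βxᵢ)²/(2·4) − β²/(2·4) + const.
Setting the derivative to zero: Σxᵢ(yᵢ − βxᵢ)/4 − β/4 = 0, so β = Σxᵢyᵢ / (Σxᵢ² + σ²/τ²).
Σxᵢyᵢ = 6·15 + 5·13 + 5·15 = 230; Σxᵢ² = 86; σ²/τ² = 1.
β̂_MAP = 230 / (86 + 1) = 230/87 ≈ 2.644.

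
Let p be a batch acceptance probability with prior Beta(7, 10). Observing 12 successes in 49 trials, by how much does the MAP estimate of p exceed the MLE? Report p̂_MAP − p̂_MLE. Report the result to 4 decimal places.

Posterior is Beta(19, 47); MAP = (19−1)/(66−2) = 18/64 ≈ 0.28125.
MLE ignores the prior: p̂_MLE = k/n = 12/49 ≈ 0.24490.
Difference = 18/64 − 12/49 = 57/1568 ≈ 0.0364.

MAP − MLE = 0.0364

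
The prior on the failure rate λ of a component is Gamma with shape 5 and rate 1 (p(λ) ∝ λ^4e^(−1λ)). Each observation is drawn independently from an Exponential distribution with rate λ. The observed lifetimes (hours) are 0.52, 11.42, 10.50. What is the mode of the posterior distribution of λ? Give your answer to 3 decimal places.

The Exponential(rate=λ) likelihood is ∝ λ^n e^(−λΣtᵢ). Here n = 3 and Σtᵢ = 0.52 + 11.42 + 10.50 = 22.44.
Posterior ∝ λ^4e^(−1λ) · λ^3e^(−22.44λ) = λ^7e^(−23.44λ), i.e. Gamma(8, 23.44).
Mode = (a−1)/b = 7/23.44 ≈ 0.299.

λ̂_MAP = 0.299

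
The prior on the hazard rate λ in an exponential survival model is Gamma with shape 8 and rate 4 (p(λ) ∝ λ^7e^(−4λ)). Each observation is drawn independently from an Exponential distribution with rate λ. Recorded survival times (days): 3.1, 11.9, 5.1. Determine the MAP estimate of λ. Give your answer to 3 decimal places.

The Exponential(rate=λ) likelihood is ∝ λ^n e^(−λΣtᵢ). Here n = 3 and Σtᵢ = 3.1 + 11.9 + 5.1 = 20.1.
Posterior ∝ λ^7e^(−4λ) · λ^3e^(−20.1λ) = λ^10e^(−24.1λ), i.e. Gamma(11, 24.1).
Mode = (a−1)/b = 10/24.1 ≈ 0.415.

λ̂_MAP = 0.415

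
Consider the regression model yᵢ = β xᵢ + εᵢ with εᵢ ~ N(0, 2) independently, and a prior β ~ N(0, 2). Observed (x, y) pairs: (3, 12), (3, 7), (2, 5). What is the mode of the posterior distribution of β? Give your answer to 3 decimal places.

β̂_MAP = 2.913

log p(β | y) = −Σ(yᵢ − βxᵢ)²/(2·2) − β²/(2·2) + const.
Setting the derivative to zero: Σxᵢ(yᵢ − βxᵢ)/2 − β/2 = 0, so β = Σxᵢyᵢ / (Σxᵢ² + σ²/τ²).
Σxᵢyᵢ = 3·12 + 3·7 + 2·5 = 67; Σxᵢ² = 22; σ²/τ² = 1.
β̂_MAP = 67 / (22 + 1) = 67/23 ≈ 2.913.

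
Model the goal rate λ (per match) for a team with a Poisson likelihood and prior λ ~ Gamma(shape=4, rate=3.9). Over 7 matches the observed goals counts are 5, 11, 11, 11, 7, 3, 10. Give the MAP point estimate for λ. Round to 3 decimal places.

λ̂_MAP = 5.596

Σxᵢ = 5+11+11+11+7+3+10 = 58, with n = 7.
Posterior ∝ λ^3e^(−3.9λ) · λ^58e^(−7λ) = λ^61e^(−10.9λ), i.e. Gamma(shape=62, rate=10.9).
The mode of a Gamma(a, b) with a ≥ 1 (shape–rate) is (a−1)/b = 61/10.9 ≈ 5.596.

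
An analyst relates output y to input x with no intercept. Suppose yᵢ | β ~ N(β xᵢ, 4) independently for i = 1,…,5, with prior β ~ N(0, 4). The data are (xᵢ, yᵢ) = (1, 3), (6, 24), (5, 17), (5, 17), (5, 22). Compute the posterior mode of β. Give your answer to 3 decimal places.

β̂_MAP = 3.779

log p(β | y) = −Σ(yᵢ − βxᵢ)²/(2·4) − β²/(2·4) + const.
Setting the derivative to zero: Σxᵢ(yᵢ − βxᵢ)/4 − β/4 = 0, so β = Σxᵢyᵢ / (Σxᵢ² + σ²/τ²).
Σxᵢyᵢ = 1·3 + 6·24 + 5·17 + 5·17 + 5·22 = 427; Σxᵢ² = 112; σ²/τ² = 1.
β̂_MAP = 427 / (112 + 1) = 427/113 ≈ 3.779.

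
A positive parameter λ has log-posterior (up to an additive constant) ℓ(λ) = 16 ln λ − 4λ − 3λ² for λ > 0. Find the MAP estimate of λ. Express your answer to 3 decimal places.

ℓ'(λ) = 16/λ − 4 − 6λ. Setting this to zero and multiplying by λ: 6λ² + 4λ − 16 = 0.
λ = (−4 + √(4² + 4·6·16)) / (2·6) = (−4 + √400) / 12 = (−4 + 20)/12 = 4/3.
ℓ''(λ) = −16/λ² − 6 < 0, confirming a maximum.

λ̂_MAP = 1.333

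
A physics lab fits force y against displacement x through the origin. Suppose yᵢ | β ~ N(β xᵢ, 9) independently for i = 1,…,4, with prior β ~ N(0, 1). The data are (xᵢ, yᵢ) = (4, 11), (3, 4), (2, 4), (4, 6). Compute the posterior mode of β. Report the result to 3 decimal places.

log p(β | y) = −Σ(yᵢ − βxᵢ)²/(2·9) − β²/(2·1) + const.
Setting the derivative to zero: Σxᵢ(yᵢ − βxᵢ)/9 − β/1 = 0, so β = Σxᵢyᵢ / (Σxᵢ² + σ²/τ²).
Σxᵢyᵢ = 4·11 + 3·4 + 2·4 + 4·6 = 88; Σxᵢ² = 45; σ²/τ² = 9.
β̂_MAP = 88 / (45 + 9) = 88/54 ≈ 1.630.

β̂_MAP = 1.630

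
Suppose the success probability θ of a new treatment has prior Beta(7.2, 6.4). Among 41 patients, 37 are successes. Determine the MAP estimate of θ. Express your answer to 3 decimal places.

Prior: Beta(7.2, 6.4).
Data: 37 successes in 41 trials. The binomial likelihood contributes θ^37(1−θ)^4, so the posterior is Beta(7.2+37, 6.4+4) = Beta(44.2, 10.4).
For Beta(a, b) with a, b > 1 the mode is (a−1)/(a+b−2) = 43.2/52.6 ≈ 0.821.

θ̂_MAP = 0.821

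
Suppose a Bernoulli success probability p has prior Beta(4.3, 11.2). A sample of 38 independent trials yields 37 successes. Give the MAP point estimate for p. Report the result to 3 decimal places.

Prior: Beta(4.3, 11.2).
Data: 37 successes in 38 trials. The binomial likelihood contributes p^37(1−p)^1, so the posterior is Beta(4.3+37, 11.2+1) = Beta(41.3, 12.2).
For Beta(a, b) with a, b > 1 the mode is (a−1)/(a+b−2) = 40.3/51.5 ≈ 0.783.

p̂_MAP = 0.783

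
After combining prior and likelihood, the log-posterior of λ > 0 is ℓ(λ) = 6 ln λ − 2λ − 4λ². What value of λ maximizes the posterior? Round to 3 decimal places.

ℓ'(λ) = 6/λ − 2 − 8λ. Setting this to zero and multiplying by λ: 8λ² + 2λ − 6 = 0.
λ = (−2 + √(2² + 4·8·6)) / (2·8) = (−2 + √196) / 16 = (−2 + 14)/16 = 3/4.
ℓ''(λ) = −6/λ² − 8 < 0, confirming a maximum.

λ̂_MAP = 0.750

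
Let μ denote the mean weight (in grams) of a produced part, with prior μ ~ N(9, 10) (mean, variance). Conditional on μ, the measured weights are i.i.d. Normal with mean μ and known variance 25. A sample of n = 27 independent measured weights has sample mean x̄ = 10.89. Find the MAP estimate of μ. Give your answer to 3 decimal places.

μ̂_MAP = 10.730

n = 27, x̄ = 10.89.
For a Normal prior and Normal likelihood with known variance, the posterior is Normal; its mode equals its mean, the precision-weighted average.
Prior precision 1/σ₀² = 1/10 = 0.1; data precision n/σ² = 27/25 = 1.08.
μ̂ = (0.1·9 + 1.08·10.89) / (0.1 + 1.08) = 12.6612/1.18 = 31653/2950 ≈ 10.730.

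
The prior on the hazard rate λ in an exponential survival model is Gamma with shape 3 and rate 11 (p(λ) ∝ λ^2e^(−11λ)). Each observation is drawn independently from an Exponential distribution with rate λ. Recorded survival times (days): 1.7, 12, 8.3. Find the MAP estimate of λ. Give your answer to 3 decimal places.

The Exponential(rate=λ) likelihood is ∝ λ^n e^(−λΣtᵢ). Here n = 3 and Σtᵢ = 1.7 + 12 + 8.3 = 22.
Posterior ∝ λ^2e^(−11λ) · λ^3e^(−22λ) = λ^5e^(−33λ), i.e. Gamma(6, 33).
Mode = (a−1)/b = 5/33 ≈ 0.152.

λ̂_MAP = 0.152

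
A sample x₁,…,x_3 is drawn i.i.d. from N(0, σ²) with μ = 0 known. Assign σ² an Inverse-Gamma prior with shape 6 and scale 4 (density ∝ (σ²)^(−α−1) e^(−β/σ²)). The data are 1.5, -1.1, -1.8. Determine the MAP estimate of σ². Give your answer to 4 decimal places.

Sum of squared deviations about the known mean: SS = (1.5−0)² + (-1.1−0)² + (-1.8−0)² = 6.7.
The Normal likelihood contributes (σ²)^(−n/2) exp(−SS/(2σ²)), so the posterior is Inverse-Gamma(α + n/2, β + SS/2) = Inverse-Gamma(7.5, 7.35).
The mode of Inverse-Gamma(a, b) is b/(a+1) = 7.35/8.5 ≈ 0.8647.

σ̂²_MAP = 0.8647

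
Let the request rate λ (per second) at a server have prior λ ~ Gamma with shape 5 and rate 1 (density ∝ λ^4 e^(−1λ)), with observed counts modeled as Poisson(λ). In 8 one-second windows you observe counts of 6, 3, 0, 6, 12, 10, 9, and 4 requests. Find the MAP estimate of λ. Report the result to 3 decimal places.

λ̂_MAP = 6.000

Σxᵢ = 6+3+0+6+12+10+9+4 = 50, with n = 8.
Posterior ∝ λ^4e^(−1λ) · λ^50e^(−8λ) = λ^54e^(−9λ), i.e. Gamma(shape=55, rate=9).
The mode of a Gamma(a, b) with a ≥ 1 (shape–rate) is (a−1)/b = 54/9 ≈ 6.000.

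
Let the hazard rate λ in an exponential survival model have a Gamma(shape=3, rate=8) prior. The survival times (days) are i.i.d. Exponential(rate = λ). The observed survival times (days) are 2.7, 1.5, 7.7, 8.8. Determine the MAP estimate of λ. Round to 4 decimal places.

λ̂_MAP = 0.2091

The Exponential(rate=λ) likelihood is ∝ λ^n e^(−λΣtᵢ). Here n = 4 and Σtᵢ = 2.7 + 1.5 + 7.7 + 8.8 = 20.7.
Posterior ∝ λ^2e^(−8λ) · λ^4e^(−20.7λ) = λ^6e^(−28.7λ), i.e. Gamma(7, 28.7).
Mode = (a−1)/b = 6/28.7 ≈ 0.2091.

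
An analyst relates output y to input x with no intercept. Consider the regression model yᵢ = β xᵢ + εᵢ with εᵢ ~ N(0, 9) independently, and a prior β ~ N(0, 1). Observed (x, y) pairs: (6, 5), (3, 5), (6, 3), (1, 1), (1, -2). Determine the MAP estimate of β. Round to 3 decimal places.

log p(β | y) = −Σ(yᵢ − βxᵢ)²/(2·9) − β²/(2·1) + const.
Setting the derivative to zero: Σxᵢ(yᵢ − βxᵢ)/9 − β/1 = 0, so β = Σxᵢyᵢ / (Σxᵢ² + σ²/τ²).
Σxᵢyᵢ = 6·5 + 3·5 + 6·3 + 1·1 + 1·(-2) = 62; Σxᵢ² = 83; σ²/τ² = 9.
β̂_MAP = 62 / (83 + 9) = 62/92 ≈ 0.674.

β̂_MAP = 0.674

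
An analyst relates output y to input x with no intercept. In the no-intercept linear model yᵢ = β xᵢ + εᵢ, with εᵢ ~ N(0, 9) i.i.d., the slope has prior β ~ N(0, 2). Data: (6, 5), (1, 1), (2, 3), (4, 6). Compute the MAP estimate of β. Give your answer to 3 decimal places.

β̂_MAP = 0.992

log p(β | y) = −Σ(yᵢ − βxᵢ)²/(2·9) − β²/(2·2) + const.
Setting the derivative to zero: Σxᵢ(yᵢ − βxᵢ)/9 − β/2 = 0, so β = Σxᵢyᵢ / (Σxᵢ² + σ²/τ²).
Σxᵢyᵢ = 6·5 + 1·1 + 2·3 + 4·6 = 61; Σxᵢ² = 57; σ²/τ² = 4.5.
β̂_MAP = 61 / (57 + 4.5) = 61/61.5 ≈ 0.992.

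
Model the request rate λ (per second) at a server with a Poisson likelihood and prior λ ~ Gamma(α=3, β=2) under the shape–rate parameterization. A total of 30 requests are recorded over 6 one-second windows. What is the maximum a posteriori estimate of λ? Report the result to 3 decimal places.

λ̂_MAP = 4.000

Σxᵢ = 30, n = 6.
Posterior ∝ λ^2e^(−2λ) · λ^30e^(−6λ) = λ^32e^(−8λ), i.e. Gamma(shape=33, rate=8).
The mode of a Gamma(a, b) with a ≥ 1 (shape–rate) is (a−1)/b = 32/8 ≈ 4.000.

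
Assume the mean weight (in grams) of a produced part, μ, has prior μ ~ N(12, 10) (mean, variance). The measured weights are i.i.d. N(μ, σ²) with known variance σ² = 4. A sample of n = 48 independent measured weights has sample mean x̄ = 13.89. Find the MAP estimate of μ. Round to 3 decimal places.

n = 48, x̄ = 13.89.
For a Normal prior and Normal likelihood with known variance, the posterior is Normal; its mode equals its mean, the precision-weighted average.
Prior precision 1/σ₀² = 1/10 = 0.1; data precision n/σ² = 48/4 = 12.
μ̂ = (0.1·12 + 12·13.89) / (0.1 + 12) = 167.88/12.1 = 8394/605 ≈ 13.874.

μ̂_MAP = 13.874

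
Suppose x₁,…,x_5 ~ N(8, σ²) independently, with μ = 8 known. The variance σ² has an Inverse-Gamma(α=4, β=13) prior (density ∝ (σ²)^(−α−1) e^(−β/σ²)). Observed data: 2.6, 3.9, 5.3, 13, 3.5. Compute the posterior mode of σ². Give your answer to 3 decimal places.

σ̂²_MAP = 8.301

Sum of squared deviations about the known mean: SS = (2.6−8)² + (3.9−8)² + (5.3−8)² + (13−8)² + (3.5−8)² = 98.51.
The Normal likelihood contributes (σ²)^(−n/2) exp(−SS/(2σ²)), so the posterior is Inverse-Gamma(α + n/2, β + SS/2) = Inverse-Gamma(6.5, 62.255).
The mode of Inverse-Gamma(a, b) is b/(a+1) = 62.255/7.5 ≈ 8.301.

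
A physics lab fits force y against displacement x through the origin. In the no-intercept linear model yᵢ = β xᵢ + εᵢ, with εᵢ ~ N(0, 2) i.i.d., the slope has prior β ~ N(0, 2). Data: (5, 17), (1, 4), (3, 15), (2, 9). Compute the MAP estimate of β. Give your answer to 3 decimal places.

log p(β | y) = −Σ(yᵢ − βxᵢ)²/(2·2) − β²/(2·2) + const.
Setting the derivative to zero: Σxᵢ(yᵢ − βxᵢ)/2 − β/2 = 0, so β = Σxᵢyᵢ / (Σxᵢ² + σ²/τ²).
Σxᵢyᵢ = 5·17 + 1·4 + 3·15 + 2·9 = 152; Σxᵢ² = 39; σ²/τ² = 1.
β̂_MAP = 152 / (39 + 1) = 152/40 ≈ 3.800.

β̂_MAP = 3.800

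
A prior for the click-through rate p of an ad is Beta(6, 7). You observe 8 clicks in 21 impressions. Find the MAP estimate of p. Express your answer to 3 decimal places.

p̂_MAP = 0.406

Prior: Beta(6, 7).
Data: 8 successes in 21 trials. The binomial likelihood contributes p^8(1−p)^13, so the posterior is Beta(6+8, 7+13) = Beta(14, 20).
For Beta(a, b) with a, b > 1 the mode is (a−1)/(a+b−2) = 13/32 ≈ 0.406.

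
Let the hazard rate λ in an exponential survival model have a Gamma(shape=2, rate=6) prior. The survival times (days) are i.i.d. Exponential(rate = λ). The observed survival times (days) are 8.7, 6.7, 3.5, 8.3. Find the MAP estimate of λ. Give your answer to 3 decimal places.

The Exponential(rate=λ) likelihood is ∝ λ^n e^(−λΣtᵢ). Here n = 4 and Σtᵢ = 8.7 + 6.7 + 3.5 + 8.3 = 27.2.
Posterior ∝ λe^(−6λ) · λ^4e^(−27.2λ) = λ^5e^(−33.2λ), i.e. Gamma(6, 33.2).
Mode = (a−1)/b = 5/33.2 ≈ 0.151.

λ̂_MAP = 0.151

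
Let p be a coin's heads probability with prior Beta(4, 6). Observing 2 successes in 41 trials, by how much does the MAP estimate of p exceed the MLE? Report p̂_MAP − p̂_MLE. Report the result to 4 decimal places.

MAP − MLE = 0.0533

Posterior is Beta(6, 45); MAP = (6−1)/(51−2) = 5/49 ≈ 0.10204.
MLE ignores the prior: p̂_MLE = k/n = 2/41 ≈ 0.04878.
Difference = 5/49 − 2/41 = 107/2009 ≈ 0.0533.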